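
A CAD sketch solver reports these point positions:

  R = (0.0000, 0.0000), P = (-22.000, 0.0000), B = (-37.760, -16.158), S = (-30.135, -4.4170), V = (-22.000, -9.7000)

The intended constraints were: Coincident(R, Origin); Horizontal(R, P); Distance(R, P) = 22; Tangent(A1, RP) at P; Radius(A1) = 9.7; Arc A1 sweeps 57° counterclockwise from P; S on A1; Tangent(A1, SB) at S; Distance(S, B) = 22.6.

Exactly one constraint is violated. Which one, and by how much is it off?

Distance(S, B) = 22.6 — off by 8.60.

R = (0.00, 0.00) ✓; R.y = 0.00, P.y = 0.00 ✓; |RP| = 22.00 ✓; ∠(VP, PR) = 90.00° ✓; |VP| = 9.700 ✓; bearing(V→S) − bearing(V→P) = 57.00° ✓; |VS| = 9.700 ✓; ∠(VS, SB) = 90.00° ✓; |SB| = 14.00 ✗.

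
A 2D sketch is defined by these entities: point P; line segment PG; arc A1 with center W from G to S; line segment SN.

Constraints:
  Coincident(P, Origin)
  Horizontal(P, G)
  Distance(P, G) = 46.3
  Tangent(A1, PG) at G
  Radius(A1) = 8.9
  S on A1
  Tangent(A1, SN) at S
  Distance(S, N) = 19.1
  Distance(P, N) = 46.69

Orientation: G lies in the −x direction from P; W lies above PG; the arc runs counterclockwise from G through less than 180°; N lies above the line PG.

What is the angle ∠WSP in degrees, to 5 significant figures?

166.72°

Checks: |WS| = 8.900 ✓; ∠(WS, SN) = 90.00° ✓; |SN| = 19.10 ✓; |PN| = 46.69 ✓.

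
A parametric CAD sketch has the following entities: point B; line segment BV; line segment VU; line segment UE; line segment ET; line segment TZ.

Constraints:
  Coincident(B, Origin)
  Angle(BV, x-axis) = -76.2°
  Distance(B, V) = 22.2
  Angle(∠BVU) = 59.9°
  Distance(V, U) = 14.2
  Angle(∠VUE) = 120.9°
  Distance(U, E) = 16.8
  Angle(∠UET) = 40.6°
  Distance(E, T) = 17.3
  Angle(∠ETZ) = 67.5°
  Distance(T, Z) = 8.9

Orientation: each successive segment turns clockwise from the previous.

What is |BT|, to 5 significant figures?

11.309

∠VUE = 120.9° gives UE at 104.60° from the x-axis; with |UE| = 16.8, E = (-12.569, -1.3162). ∠UET = 40.6° gives ET at -34.800° from the x-axis; with |ET| = 17.3, T = (1.6373, -11.190). Then |BT| = |T − B| = 11.309.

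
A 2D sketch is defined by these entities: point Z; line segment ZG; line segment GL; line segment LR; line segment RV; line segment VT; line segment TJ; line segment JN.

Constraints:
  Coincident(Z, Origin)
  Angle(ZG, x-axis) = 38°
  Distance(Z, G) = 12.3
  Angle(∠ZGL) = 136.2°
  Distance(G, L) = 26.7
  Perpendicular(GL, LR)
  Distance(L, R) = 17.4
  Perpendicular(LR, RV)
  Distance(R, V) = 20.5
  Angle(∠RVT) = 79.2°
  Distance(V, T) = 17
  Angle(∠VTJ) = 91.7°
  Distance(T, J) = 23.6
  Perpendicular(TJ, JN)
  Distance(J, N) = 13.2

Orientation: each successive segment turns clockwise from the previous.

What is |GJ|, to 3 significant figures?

33.0

Z is at the origin; ZG runs at 38.0° with length 12.3, so G = (9.69, 7.57). ∠ZGL = 136.2° gives GL at -5.80° from the x-axis; with |GL| = 26.7, L = (36.3, 4.87). GL is perpendicular to LR, so LR runs at -95.8°; with |LR| = 17.4, R = (34.5, -12.4). The perpendicularity gives RV at right angles to LR, so RV runs at 174°; with |RV| = 20.5, V = (14.1, -10.4). ∠RVT = 79.2° gives VT at 73.4° from the x-axis; with |VT| = 17.0, T = (19.0, 5.93). ∠VTJ = 91.7° gives TJ at -14.9° from the x-axis; with |TJ| = 23.6, J = (41.8, -0.142). Then |GJ| = |J − G| = 33.0.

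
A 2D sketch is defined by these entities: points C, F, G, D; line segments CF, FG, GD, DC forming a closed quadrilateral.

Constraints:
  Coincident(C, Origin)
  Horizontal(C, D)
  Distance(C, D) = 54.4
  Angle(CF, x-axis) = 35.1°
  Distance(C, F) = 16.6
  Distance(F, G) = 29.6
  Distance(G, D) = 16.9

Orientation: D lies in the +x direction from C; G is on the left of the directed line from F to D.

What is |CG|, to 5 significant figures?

44.813

Checks: |FG| = 29.60 ✓; |GD| = 16.90 ✓.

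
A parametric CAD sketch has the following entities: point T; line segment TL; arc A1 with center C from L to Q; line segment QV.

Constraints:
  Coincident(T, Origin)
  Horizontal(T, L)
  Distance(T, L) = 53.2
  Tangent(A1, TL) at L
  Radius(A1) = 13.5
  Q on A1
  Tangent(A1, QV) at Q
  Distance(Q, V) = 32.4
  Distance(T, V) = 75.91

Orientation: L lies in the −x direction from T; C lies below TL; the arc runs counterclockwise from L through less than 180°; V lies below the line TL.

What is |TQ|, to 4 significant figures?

68.39

T is at the origin; T and L share the same y with |TL| = 53.2 and L on the −x side, so L = (-53.20, 0.000). A1 meets TL tangentially, so CL is at right angles to TL, so C = L + (0, -13.5) = (-53.20, -13.50). Since CQ ⟂ QV (tangency), |CV| = √(13.5² + 32.4²) = 35.10 regardless of where Q sits on A1. So V lies on both circle(T, 75.91) and circle(C, 35.10); the below-TL intersection is V = (-58.67, -48.17). Q is the foot of the tangent from V: Q = (-66.32, -16.69).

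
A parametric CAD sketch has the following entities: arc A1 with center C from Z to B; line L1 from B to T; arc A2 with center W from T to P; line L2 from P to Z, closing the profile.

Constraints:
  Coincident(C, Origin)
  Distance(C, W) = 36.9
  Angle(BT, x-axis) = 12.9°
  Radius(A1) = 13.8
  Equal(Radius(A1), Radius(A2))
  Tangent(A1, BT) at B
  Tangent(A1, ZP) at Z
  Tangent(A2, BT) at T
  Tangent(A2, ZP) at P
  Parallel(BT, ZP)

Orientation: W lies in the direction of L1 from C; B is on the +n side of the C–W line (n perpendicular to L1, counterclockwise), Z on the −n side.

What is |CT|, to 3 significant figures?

39.4

The slot axis is L1's direction at 12.9°, so u = (cos 12.9°, sin 12.9°) = (0.975, 0.223) and n = (−sin 12.9°, cos 12.9°) = (-0.223, 0.975). C is at the origin and W lies 36.9 along u from C, so W = 36.9·u = (36.0, 8.24). Tangency of A1 to both parallel lines with radius 13.8 puts B and Z at C ± 13.8·n: B = (-3.08, 13.5), Z = (3.08, -13.5). Equal radii place T and P the same way about W: T = W + 13.8·n = (32.9, 21.7), P = W − 13.8·n = (39.0, -5.21). Then |CT| = |T − C| = 39.4.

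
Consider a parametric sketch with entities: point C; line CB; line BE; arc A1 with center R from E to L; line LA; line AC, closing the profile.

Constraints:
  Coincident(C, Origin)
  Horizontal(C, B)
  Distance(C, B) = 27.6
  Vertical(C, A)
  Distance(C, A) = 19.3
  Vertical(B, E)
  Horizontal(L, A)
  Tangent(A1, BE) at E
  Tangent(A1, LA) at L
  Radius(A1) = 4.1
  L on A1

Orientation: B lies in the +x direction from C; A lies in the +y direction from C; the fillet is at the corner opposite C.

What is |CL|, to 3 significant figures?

30.4

C is at the origin; CB is horizontal with |CB| = 27.6 and B on the +x side, so B = (27.6, 0.00). CA is vertical with |CA| = 19.3 and A on the +y side, so A = (0.00, 19.3). The virtual corner opposite C is at (27.6, 19.3). Tangency of A1 to BE means the radius RE is perpendicular to BE and since A1 is tangent to LA there, RL ⟂ LA, with radius 4.1, so the center R sits 4.1 in from both sides at R = (23.5, 15.2). That places the tangent points at E = (27.6, 15.2) on BE and L = (23.5, 19.3) on LA. Then |CL| = |L − C| = 30.4.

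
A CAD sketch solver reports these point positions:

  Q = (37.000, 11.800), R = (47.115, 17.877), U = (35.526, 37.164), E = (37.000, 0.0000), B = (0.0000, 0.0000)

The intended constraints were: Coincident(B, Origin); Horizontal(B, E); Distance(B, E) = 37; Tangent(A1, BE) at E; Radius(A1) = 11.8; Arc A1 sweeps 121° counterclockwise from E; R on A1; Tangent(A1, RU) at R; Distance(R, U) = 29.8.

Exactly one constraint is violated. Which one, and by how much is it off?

Distance(R, U) = 29.8 — off by 7.30.

B = (0.00, 0.00) ✓; B.y = 0.00, E.y = 0.00 ✓; |BE| = 37.00 ✓; ∠(QE, EB) = 90.00° ✓; |QE| = 11.80 ✓; bearing(Q→R) − bearing(Q→E) = 121.0° ✓; |QR| = 11.80 ✓; ∠(QR, RU) = 90.00° ✓; |RU| = 22.50 ✗.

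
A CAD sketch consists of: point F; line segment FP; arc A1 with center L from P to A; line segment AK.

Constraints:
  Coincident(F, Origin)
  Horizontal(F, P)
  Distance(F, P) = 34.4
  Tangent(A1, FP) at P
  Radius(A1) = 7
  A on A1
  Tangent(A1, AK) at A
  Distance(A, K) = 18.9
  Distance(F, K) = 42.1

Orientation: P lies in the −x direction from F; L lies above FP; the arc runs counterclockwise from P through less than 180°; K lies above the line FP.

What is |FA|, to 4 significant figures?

28.96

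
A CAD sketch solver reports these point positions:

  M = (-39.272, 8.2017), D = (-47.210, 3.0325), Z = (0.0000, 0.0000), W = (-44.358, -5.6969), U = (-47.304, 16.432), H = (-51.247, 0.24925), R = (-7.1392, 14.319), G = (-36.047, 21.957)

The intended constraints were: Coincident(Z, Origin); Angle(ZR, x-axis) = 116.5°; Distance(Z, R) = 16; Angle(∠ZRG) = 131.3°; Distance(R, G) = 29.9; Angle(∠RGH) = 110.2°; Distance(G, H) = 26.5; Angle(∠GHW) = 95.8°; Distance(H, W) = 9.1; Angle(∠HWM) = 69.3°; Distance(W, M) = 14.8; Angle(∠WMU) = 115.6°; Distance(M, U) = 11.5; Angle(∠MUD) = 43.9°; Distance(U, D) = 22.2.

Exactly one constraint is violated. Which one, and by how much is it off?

Distance(U, D) = 22.2 — off by 8.80.

Z = (0.00, 0.00) ✓; ZR at 116.5° ✓; |ZR| = 16.00 ✓; ∠ZRG = 131.3° ✓; |RG| = 29.90 ✓; ∠RGH = 110.2° ✓; |GH| = 26.50 ✓; ∠GHW = 95.80° ✓; |HW| = 9.100 ✓; ∠HWM = 69.30° ✓; |WM| = 14.80 ✓; ∠WMU = 115.6° ✓; |MU| = 11.50 ✓; ∠MUD = 43.90° ✓; |UD| = 13.40 ✗.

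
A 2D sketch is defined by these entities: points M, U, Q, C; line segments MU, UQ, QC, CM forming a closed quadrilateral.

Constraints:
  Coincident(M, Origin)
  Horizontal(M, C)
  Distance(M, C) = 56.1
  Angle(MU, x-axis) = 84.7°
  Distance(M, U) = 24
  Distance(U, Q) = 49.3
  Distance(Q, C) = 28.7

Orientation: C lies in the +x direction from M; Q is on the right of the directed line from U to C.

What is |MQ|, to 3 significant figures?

35.5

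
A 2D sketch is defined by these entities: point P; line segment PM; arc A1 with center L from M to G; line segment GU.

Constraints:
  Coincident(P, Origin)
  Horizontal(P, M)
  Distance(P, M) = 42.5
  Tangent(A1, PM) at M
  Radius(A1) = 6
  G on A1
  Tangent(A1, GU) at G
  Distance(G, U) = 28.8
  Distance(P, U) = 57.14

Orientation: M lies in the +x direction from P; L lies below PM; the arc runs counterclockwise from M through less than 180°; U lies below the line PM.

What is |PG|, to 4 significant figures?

37.55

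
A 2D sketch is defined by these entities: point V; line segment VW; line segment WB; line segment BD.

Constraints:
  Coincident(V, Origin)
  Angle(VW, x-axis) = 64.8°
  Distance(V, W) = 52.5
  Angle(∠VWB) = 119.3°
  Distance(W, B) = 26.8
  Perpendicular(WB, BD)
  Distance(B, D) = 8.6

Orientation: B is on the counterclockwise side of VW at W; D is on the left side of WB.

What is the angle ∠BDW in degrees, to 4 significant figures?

72.21°

∠VWB = 119.3°, so WB runs at 64.8° + (180° − 119.3°) = 125.5° from the x-axis; with |WB| = 26.8, B = W + 26.8·(cos 125.5°, sin 125.5°) = (6.791, 69.32). WB ⟂ BD; with |BD| = 8.6 on the left of WB, D = B + 8.6·(-0.8141, -0.5807) = (-0.2108, 64.33). Then cos ∠BDW = DB·DW / (|DB||DW|), giving 72.21°.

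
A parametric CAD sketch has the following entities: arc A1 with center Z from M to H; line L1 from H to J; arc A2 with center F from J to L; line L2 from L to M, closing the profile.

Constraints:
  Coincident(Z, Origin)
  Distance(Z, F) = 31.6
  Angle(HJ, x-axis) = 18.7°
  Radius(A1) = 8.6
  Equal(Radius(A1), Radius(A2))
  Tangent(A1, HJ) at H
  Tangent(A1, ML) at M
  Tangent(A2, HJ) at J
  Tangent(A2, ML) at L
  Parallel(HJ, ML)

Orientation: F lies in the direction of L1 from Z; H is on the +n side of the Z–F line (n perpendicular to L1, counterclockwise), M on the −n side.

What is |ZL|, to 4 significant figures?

32.75

The slot axis is L1's direction at 18.7°, so u = (cos 18.7°, sin 18.7°) = (0.9472, 0.3206) and n = (−sin 18.7°, cos 18.7°) = (-0.3206, 0.9472). Z is at the origin and F lies 31.6 along u from Z, so F = 31.6·u = (29.93, 10.13). Tangency of A1 to both parallel lines with radius 8.6 puts H and M at Z ± 8.6·n: H = (-2.757, 8.146), M = (2.757, -8.146). Equal radii place J and L the same way about F: J = F + 8.6·n = (27.17, 18.28), L = F − 8.6·n = (32.69, 1.985). Then |ZL| = |L − Z| = 32.75.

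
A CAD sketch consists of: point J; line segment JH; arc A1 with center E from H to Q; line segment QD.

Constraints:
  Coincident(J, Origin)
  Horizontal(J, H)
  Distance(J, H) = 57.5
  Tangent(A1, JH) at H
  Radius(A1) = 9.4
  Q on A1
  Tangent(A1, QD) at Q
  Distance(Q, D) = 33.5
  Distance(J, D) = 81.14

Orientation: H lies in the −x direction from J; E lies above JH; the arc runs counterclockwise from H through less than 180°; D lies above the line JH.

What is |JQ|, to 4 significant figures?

52.03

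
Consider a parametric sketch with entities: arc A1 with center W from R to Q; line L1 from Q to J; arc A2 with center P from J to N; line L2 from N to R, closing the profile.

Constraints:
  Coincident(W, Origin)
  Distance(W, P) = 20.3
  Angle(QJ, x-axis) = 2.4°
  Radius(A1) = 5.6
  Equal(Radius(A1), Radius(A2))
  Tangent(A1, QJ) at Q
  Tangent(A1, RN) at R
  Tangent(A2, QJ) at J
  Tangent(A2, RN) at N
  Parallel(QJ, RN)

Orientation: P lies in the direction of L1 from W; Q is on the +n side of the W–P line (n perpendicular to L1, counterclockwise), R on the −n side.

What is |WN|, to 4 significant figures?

21.06

Tangency of A1 to both parallel lines with radius 5.6 puts Q and R at W ± 5.6·n: Q = (-0.2345, 5.595), R = (0.2345, -5.595). Equal radii place J and N the same way about P: J = P + 5.6·n = (20.05, 6.445), N = P − 5.6·n = (20.52, -4.745). Then |WN| = |N − W| = 21.06.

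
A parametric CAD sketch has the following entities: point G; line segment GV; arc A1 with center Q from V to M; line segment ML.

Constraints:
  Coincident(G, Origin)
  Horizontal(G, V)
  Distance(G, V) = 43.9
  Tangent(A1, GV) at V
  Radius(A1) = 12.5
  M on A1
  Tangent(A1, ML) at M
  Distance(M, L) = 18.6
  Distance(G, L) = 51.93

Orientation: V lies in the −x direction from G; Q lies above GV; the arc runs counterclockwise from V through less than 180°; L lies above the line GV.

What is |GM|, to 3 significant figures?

36.4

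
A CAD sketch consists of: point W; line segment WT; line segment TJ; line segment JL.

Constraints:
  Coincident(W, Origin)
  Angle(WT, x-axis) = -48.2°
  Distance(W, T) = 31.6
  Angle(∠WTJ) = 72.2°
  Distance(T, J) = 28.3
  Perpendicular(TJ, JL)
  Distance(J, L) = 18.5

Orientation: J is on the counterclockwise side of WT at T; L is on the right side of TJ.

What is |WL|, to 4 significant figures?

52.04

W is at the origin; WT runs at -48.2° with length 31.6, so T = 31.6·(cos -48.2°, sin -48.2°) = (21.06, -23.56). ∠WTJ = 72.2°, so TJ runs at -48.2° + (180° − 72.2°) = 59.60° from the x-axis; with |TJ| = 28.3, J = T + 28.3·(cos 59.60°, sin 59.60°) = (35.38, 0.8521). TJ ⟂ JL; with |JL| = 18.5 on the right of TJ, L = J + 18.5·(0.8625, -0.5060) = (51.34, -8.510). Then |WL| = |L − W| = 52.04.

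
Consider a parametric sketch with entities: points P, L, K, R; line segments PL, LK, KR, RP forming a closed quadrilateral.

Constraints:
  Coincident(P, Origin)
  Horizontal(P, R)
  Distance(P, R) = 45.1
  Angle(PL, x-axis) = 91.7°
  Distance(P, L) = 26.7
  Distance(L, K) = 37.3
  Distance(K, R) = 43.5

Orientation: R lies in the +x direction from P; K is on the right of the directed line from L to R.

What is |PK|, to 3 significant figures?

10.8

Checks: |LK| = 37.30 ✓; |KR| = 43.50 ✓.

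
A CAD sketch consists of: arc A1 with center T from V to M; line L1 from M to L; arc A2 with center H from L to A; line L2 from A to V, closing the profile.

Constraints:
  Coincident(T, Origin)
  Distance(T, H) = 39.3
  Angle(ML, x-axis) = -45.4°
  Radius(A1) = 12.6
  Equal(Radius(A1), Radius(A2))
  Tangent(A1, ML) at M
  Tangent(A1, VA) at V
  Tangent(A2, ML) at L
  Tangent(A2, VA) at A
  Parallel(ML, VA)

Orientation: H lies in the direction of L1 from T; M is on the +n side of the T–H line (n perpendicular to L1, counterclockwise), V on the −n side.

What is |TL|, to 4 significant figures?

41.27

Tangency of A1 to both parallel lines with radius 12.6 puts M and V at T ± 12.6·n: M = (8.972, 8.847), V = (-8.972, -8.847). Equal radii place L and A the same way about H: L = H + 12.6·n = (36.57, -19.14), A = H − 12.6·n = (18.62, -36.83). Then |TL| = |L − T| = 41.27.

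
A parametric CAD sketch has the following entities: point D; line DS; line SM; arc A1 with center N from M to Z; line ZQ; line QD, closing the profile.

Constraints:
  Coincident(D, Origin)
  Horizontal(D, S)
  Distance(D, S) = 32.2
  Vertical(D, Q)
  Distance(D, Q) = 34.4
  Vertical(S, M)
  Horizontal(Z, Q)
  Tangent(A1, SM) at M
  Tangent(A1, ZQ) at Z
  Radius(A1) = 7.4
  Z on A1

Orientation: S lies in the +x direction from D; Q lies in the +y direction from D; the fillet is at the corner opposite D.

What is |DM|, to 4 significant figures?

42.02

The virtual corner opposite D is at (32.20, 34.40). A1 meets SM tangentially, so NM is at right angles to SM and the tangent condition forces NZ to be normal to ZQ, with radius 7.4, so the center N sits 7.4 in from both sides at N = (24.80, 27.00). That places the tangent points at M = (32.20, 27.00) on SM and Z = (24.80, 34.40) on ZQ. Then |DM| = |M − D| = 42.02.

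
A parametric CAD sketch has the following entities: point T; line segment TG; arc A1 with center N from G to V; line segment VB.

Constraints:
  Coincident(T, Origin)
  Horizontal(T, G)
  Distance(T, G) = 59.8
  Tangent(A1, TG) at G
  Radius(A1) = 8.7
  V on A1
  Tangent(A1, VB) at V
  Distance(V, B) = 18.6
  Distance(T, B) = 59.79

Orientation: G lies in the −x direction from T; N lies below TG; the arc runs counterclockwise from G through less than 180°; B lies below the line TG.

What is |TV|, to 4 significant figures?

67.61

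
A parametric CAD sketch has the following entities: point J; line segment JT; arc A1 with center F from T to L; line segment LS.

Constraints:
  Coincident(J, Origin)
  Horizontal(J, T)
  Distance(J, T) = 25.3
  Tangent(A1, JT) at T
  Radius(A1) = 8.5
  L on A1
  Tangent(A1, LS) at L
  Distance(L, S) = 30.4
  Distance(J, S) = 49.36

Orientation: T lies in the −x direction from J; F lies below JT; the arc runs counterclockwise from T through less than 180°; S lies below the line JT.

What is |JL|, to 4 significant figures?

35.09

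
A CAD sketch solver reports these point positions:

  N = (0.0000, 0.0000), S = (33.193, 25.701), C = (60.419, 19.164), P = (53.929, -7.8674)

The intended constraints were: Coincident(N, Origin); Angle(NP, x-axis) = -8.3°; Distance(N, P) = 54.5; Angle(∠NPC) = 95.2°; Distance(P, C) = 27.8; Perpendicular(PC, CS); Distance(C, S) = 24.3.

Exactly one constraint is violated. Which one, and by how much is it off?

Distance(C, S) = 24.3 — off by 3.70.

N = (0.00, 0.00) ✓; NP at -8.300° ✓; |NP| = 54.50 ✓; ∠NPC = 95.20° ✓; |PC| = 27.80 ✓; ∠(PC, CS) = 90.00° ✓; |CS| = 28.00 ✗.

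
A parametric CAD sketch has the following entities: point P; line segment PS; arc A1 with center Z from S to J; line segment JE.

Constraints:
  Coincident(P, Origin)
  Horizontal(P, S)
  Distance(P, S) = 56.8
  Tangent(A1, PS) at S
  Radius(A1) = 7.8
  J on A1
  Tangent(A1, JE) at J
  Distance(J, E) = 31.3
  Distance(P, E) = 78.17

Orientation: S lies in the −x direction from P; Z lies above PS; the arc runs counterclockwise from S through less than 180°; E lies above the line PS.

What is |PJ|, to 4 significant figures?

51.88

P is at the origin; P and S share the same y with |PS| = 56.8 and S on the −x side, so S = (-56.80, 0.000). Since A1 is tangent to PS there, ZS ⟂ PS, so Z = S + (0, 7.8) = (-56.80, 7.800). Since ZJ ⟂ JE (tangency), |ZE| = √(7.8² + 31.3²) = 32.26 regardless of where J sits on A1. So E lies on both circle(P, 78.17) and circle(Z, 32.26); the above-PS intersection is E = (-68.36, 37.91). J is the foot of the tangent from E: J = (-50.41, 12.27).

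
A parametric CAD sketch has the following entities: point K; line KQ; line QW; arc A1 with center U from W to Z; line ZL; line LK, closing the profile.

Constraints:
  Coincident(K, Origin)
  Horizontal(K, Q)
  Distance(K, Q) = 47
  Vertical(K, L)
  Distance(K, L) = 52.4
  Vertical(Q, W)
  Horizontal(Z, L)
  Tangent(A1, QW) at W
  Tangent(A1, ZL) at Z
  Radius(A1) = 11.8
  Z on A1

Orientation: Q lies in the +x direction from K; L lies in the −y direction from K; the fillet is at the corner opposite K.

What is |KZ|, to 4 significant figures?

63.13

K is at the origin; K and Q share the same y with |KQ| = 47.0 and Q on the +x side, so Q = (47.00, 0.000). K and L share the same x with |KL| = 52.4 and L on the −y side, so L = (0.000, -52.40). The virtual corner opposite K is at (47.00, -52.40). Since A1 is tangent to QW there, UW ⟂ QW and the tangent condition forces UZ to be normal to ZL, with radius 11.8, so the center U sits 11.8 in from both sides at U = (35.20, -40.60). That places the tangent points at W = (47.00, -40.60) on QW and Z = (35.20, -52.40) on ZL. Then |KZ| = |Z − K| = 63.13.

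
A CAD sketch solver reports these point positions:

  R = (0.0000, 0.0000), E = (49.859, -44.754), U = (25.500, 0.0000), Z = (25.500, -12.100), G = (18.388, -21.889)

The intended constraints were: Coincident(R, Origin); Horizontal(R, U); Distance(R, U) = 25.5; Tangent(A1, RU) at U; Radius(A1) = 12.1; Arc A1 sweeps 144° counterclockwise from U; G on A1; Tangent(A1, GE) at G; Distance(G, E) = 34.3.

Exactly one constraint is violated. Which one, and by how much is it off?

Distance(G, E) = 34.3 — off by 4.60.

R = (0.00, 0.00) ✓; R.y = 0.00, U.y = 0.00 ✓; |RU| = 25.50 ✓; ∠(ZU, UR) = 90.00° ✓; |ZU| = 12.10 ✓; bearing(Z→G) − bearing(Z→U) = 144.0° ✓; |ZG| = 12.10 ✓; ∠(ZG, GE) = 90.00° ✓; |GE| = 38.90 ✗.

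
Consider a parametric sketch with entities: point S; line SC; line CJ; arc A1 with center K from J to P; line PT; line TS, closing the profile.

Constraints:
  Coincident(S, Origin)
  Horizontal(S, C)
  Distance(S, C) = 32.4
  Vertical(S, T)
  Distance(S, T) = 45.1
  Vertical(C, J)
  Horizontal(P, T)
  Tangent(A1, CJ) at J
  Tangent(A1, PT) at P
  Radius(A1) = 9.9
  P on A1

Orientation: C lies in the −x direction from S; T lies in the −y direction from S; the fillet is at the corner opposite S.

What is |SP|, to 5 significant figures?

50.401

S is at the origin; SC is horizontal with |SC| = 32.4 and C on the −x side, so C = (-32.400, 0.0000). S and T share the same x with |ST| = 45.1 and T on the −y side, so T = (0.0000, -45.100). The virtual corner opposite S is at (-32.400, -45.100). Since A1 is tangent to CJ there, KJ ⟂ CJ and A1 meets PT tangentially, so KP is at right angles to PT, with radius 9.9, so the center K sits 9.9 in from both sides at K = (-22.500, -35.200). That places the tangent points at J = (-32.400, -35.200) on CJ and P = (-22.500, -45.100) on PT. Then |SP| = |P − S| = 50.401.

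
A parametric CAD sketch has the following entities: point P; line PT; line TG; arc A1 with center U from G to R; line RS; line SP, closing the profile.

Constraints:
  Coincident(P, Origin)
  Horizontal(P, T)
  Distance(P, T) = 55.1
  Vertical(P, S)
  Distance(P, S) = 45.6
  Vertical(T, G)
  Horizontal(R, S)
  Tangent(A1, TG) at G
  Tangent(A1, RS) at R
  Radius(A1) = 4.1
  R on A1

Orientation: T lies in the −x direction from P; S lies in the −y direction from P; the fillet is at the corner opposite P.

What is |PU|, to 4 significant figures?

65.75

P and S share the same x with |PS| = 45.6 and S on the −y side, so S = (0.000, -45.60). The virtual corner opposite P is at (-55.10, -45.60). The tangent condition forces UG to be normal to TG and tangency of A1 to RS means the radius UR is perpendicular to RS, with radius 4.1, so the center U sits 4.1 in from both sides at U = (-51.00, -41.50). Then |PU| = |U − P| = 65.75.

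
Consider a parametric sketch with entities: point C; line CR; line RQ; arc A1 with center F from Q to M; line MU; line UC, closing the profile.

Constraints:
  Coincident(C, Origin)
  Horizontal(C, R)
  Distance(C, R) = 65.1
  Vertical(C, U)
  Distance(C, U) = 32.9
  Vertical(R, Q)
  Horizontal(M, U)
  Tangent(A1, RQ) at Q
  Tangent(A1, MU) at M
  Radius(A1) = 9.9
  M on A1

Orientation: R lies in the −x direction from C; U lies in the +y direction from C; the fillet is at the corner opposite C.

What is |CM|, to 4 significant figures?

64.26

C is at the origin; CR is horizontal with |CR| = 65.1 and R on the −x side, so R = (-65.10, 0.000). CU is vertical with |CU| = 32.9 and U on the +y side, so U = (0.000, 32.90). The virtual corner opposite C is at (-65.10, 32.90). Since A1 is tangent to RQ there, FQ ⟂ RQ and A1 meets MU tangentially, so FM is at right angles to MU, with radius 9.9, so the center F sits 9.9 in from both sides at F = (-55.20, 23.00). That places the tangent points at Q = (-65.10, 23.00) on RQ and M = (-55.20, 32.90) on MU. Then |CM| = |M − C| = 64.26.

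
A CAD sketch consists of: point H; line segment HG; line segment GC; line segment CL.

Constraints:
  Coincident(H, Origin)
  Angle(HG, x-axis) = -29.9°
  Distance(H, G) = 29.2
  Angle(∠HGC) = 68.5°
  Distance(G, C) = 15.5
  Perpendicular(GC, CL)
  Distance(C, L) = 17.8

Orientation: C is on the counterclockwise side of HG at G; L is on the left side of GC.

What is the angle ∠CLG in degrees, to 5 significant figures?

41.049°

H is at the origin; HG runs at -29.9° with length 29.2, so G = 29.2·(cos -29.9°, sin -29.9°) = (25.313, -14.556). ∠HGC = 68.5°, so GC runs at -29.9° + (180° − 68.5°) = 81.600° from the x-axis; with |GC| = 15.5, C = G + 15.5·(cos 81.600°, sin 81.600°) = (27.578, 0.77788). The perpendicularity gives CL at right angles to GC; with |CL| = 17.8 on the left of GC, L = C + 17.8·(-0.98927, 0.14608) = (9.9686, 3.3782). Then cos ∠CLG = LC·LG / (|LC||LG|), giving 41.049°.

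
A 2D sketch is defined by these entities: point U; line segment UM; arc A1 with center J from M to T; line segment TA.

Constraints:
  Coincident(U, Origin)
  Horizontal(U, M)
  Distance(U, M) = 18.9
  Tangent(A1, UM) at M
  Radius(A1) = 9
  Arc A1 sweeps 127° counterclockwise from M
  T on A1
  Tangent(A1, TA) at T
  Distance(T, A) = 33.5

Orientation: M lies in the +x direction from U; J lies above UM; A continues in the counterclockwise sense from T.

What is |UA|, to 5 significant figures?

41.595

U is at the origin; U and M share the same y with |UM| = 18.9 and M on the +x side, so M = (18.900, 0.0000). Tangency of A1 to UM means the radius JM is perpendicular to UM, so J = M + (0, 9) = (18.900, 9.0000). On A1, M sits at bearing -90° from J; a 127° counterclockwise sweep puts T at bearing 37°, so T = J + 9.0·(cos 37°, sin 37°) = (26.088, 14.416). A1 meets TA tangentially, so JT is at right angles to TA, so TA runs along (−sin 37°, cos 37°); with |TA| = 33.5, A = (5.9269, 41.171). Then |UA| = |A − U| = 41.595.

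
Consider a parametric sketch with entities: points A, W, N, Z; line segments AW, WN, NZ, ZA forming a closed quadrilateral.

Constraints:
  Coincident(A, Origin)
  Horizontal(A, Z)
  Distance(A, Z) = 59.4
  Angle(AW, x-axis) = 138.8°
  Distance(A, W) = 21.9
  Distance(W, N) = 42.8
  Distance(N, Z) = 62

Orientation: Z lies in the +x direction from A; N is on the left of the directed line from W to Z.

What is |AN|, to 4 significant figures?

45.89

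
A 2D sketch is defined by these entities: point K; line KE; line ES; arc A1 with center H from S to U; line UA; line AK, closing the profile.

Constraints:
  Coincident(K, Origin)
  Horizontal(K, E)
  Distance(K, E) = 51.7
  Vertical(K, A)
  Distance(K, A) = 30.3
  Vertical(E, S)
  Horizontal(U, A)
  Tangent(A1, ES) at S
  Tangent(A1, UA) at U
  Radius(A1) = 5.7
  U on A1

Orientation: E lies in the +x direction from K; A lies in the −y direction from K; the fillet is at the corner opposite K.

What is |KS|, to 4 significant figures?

57.25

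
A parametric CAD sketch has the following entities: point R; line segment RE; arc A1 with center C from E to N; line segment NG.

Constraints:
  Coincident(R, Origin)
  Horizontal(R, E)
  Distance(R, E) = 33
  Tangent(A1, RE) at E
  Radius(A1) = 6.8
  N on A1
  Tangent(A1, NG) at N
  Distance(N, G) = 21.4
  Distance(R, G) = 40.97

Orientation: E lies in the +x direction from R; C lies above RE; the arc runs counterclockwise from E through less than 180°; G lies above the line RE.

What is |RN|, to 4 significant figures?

40.27

R is at the origin; RE is horizontal with |RE| = 33.0 and E on the +x side, so E = (33.00, 0.000). Since A1 is tangent to RE there, CE ⟂ RE, so C = E + (0, 6.8) = (33.00, 6.800). Since CN ⟂ NG (tangency), |CG| = √(6.8² + 21.4²) = 22.45 regardless of where N sits on A1. So G lies on both circle(R, 40.97) and circle(C, 22.45); the above-RE intersection is G = (29.04, 28.90). N is the foot of the tangent from G: N = (39.02, 9.970).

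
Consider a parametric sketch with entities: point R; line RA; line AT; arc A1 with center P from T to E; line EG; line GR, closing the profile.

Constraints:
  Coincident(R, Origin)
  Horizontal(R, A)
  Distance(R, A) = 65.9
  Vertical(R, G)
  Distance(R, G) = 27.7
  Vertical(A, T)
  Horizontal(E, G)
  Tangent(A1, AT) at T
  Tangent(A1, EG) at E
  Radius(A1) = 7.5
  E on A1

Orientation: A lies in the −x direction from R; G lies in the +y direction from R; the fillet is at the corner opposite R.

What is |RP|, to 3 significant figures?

61.8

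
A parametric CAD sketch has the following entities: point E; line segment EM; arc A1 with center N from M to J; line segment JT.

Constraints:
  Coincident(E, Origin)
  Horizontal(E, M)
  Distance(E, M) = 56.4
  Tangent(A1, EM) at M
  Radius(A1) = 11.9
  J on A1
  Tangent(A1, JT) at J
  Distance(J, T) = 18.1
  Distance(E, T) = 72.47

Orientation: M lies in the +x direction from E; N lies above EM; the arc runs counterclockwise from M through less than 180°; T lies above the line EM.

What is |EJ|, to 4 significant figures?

69.53

E is at the origin; EM is horizontal with |EM| = 56.4 and M on the +x side, so M = (56.40, 0.000). The tangent condition forces NM to be normal to EM, so N = M + (0, 11.9) = (56.40, 11.90). Since NJ ⟂ JT (tangency), |NT| = √(11.9² + 18.1²) = 21.66 regardless of where J sits on A1. So T lies on both circle(E, 72.47) and circle(N, 21.66); the above-EM intersection is T = (65.16, 31.71). J is the foot of the tangent from T: J = (68.14, 13.86).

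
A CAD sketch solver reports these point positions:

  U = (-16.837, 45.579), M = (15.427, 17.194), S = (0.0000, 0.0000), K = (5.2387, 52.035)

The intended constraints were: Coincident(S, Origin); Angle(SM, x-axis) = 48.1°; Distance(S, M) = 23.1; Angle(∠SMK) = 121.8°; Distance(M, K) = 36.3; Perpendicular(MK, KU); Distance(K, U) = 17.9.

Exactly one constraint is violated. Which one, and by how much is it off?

Distance(K, U) = 17.9 — off by 5.10.

S = (0.00, 0.00) ✓; SM at 48.10° ✓; |SM| = 23.10 ✓; ∠SMK = 121.8° ✓; |MK| = 36.30 ✓; ∠(MK, KU) = 90.00° ✓; |KU| = 23.00 ✗.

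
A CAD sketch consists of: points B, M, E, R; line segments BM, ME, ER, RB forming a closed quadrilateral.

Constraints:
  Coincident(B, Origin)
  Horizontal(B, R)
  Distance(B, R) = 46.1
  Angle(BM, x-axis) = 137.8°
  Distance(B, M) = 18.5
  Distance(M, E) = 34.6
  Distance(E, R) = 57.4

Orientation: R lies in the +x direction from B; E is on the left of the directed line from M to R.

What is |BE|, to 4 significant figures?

41.37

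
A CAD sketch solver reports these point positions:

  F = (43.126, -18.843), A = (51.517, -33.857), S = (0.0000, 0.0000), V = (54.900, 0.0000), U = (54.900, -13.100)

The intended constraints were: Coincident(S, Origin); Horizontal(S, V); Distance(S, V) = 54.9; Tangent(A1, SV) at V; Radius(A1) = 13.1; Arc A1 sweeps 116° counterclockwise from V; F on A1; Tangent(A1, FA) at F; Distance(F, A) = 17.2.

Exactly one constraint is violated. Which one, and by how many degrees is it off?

Tangent(A1, FA) at F — off by 3.20°.

S = (0.00, 0.00) ✓; S.y = 0.00, V.y = 0.00 ✓; |SV| = 54.90 ✓; ∠(UV, VS) = 90.00° ✓; |UV| = 13.10 ✓; bearing(U→F) − bearing(U→V) = 116.0° ✓; |UF| = 13.10 ✓; ∠(UF, FA) = 86.80° ✗; |FA| = 17.20 ✓.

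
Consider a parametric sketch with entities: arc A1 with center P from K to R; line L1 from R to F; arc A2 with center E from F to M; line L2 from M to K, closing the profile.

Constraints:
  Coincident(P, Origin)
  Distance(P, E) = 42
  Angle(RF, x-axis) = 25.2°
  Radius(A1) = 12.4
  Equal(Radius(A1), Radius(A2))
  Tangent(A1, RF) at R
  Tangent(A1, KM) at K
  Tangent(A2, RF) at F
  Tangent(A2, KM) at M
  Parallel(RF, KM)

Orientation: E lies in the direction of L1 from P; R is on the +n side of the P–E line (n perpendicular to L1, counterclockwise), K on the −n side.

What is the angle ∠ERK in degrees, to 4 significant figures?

73.55°

The slot axis is L1's direction at 25.2°, so u = (cos 25.2°, sin 25.2°) = (0.9048, 0.4258) and n = (−sin 25.2°, cos 25.2°) = (-0.4258, 0.9048). P is at the origin and E lies 42.0 along u from P, so E = 42.0·u = (38.00, 17.88). Tangency of A1 to both parallel lines with radius 12.4 puts R and K at P ± 12.4·n: R = (-5.280, 11.22), K = (5.280, -11.22). Then cos ∠ERK = RE·RK / (|RE||RK|), giving 73.55°.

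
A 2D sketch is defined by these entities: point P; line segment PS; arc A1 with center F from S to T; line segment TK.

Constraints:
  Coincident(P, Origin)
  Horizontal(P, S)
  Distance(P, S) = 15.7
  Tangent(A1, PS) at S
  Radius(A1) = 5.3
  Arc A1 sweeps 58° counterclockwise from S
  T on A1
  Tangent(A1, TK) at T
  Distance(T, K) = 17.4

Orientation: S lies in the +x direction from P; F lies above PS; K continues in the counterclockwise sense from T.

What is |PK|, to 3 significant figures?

34.1

P is at the origin; P and S share the same y with |PS| = 15.7 and S on the +x side, so S = (15.7, 0.00). Tangency of A1 to PS means the radius FS is perpendicular to PS, so F = S + (0, 5.3) = (15.7, 5.30). On A1, S sits at bearing -90° from F; a 58° counterclockwise sweep puts T at bearing -32°, so T = F + 5.3·(cos -32°, sin -32°) = (20.2, 2.49). A1 meets TK tangentially, so FT is at right angles to TK, so TK runs along (−sin -32°, cos -32°); with |TK| = 17.4, K = (29.4, 17.2). Then |PK| = |K − P| = 34.1.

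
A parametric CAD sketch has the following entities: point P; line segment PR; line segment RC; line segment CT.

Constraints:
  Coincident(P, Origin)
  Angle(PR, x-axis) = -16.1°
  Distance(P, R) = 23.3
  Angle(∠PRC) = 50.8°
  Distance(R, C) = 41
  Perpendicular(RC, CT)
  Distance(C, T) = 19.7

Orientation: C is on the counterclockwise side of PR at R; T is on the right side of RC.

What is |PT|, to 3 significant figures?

46.0

P is at the origin; PR runs at -16.1° with length 23.3, so R = 23.3·(cos -16.1°, sin -16.1°) = (22.4, -6.46). ∠PRC = 50.8°, so RC runs at -16.1° + (180° − 50.8°) = 113° from the x-axis; with |RC| = 41.0, C = R + 41.0·(cos 113°, sin 113°) = (6.30, 31.3). RC is perpendicular to CT; with |CT| = 19.7 on the right of RC, T = C + 19.7·(0.920, 0.392) = (24.4, 39.0). Then |PT| = |T − P| = 46.0.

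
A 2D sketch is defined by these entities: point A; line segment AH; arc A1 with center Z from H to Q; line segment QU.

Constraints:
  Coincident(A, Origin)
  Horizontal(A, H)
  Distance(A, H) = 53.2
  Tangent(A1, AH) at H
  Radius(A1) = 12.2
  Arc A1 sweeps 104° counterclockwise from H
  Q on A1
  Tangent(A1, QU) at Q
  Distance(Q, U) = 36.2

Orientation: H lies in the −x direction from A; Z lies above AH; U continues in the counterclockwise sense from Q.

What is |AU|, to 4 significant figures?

70.99

On A1, H sits at bearing -90° from Z; a 104° counterclockwise sweep puts Q at bearing 14°, so Q = Z + 12.2·(cos 14°, sin 14°) = (-41.36, 15.15). The tangent condition forces ZQ to be normal to QU, so QU runs along (−sin 14°, cos 14°); with |QU| = 36.2, U = (-50.12, 50.28). Then |AU| = |U − A| = 70.99.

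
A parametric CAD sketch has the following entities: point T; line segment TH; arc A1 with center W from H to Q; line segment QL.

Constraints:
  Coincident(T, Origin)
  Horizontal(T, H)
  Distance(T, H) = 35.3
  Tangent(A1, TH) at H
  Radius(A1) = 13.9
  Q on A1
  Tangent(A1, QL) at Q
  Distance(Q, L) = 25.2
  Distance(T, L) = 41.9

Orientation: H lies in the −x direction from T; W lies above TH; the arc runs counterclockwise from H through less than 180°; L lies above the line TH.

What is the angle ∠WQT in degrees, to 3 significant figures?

156°

Checks: |WQ| = 13.90 ✓; ∠(WQ, QL) = 90.00° ✓; |QL| = 25.20 ✓; |TL| = 41.90 ✓.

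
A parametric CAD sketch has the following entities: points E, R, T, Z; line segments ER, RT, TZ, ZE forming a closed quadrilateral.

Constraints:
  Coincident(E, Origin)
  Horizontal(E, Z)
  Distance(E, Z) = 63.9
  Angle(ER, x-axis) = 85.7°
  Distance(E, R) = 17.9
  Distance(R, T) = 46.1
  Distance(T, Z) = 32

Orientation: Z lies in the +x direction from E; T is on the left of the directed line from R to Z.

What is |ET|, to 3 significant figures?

53.8

Checks: |RT| = 46.10 ✓; |TZ| = 32.00 ✓.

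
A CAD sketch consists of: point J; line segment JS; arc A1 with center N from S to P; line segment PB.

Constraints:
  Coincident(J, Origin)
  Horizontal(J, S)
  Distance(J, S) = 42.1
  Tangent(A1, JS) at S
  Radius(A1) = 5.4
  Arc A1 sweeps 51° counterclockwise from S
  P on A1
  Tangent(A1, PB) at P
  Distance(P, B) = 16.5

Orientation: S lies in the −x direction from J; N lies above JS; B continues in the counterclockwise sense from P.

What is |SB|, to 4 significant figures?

20.79

J is at the origin; JS is horizontal with |JS| = 42.1 and S on the −x side, so S = (-42.10, 0.000). Since A1 is tangent to JS there, NS ⟂ JS, so N = S + (0, 5.4) = (-42.10, 5.400). On A1, S sits at bearing -90° from N; a 51° counterclockwise sweep puts P at bearing -39°, so P = N + 5.4·(cos -39°, sin -39°) = (-37.90, 2.002). Tangency of A1 to PB means the radius NP is perpendicular to PB, so PB runs along (−sin -39°, cos -39°); with |PB| = 16.5, B = (-27.52, 14.82). Then |SB| = |B − S| = 20.79.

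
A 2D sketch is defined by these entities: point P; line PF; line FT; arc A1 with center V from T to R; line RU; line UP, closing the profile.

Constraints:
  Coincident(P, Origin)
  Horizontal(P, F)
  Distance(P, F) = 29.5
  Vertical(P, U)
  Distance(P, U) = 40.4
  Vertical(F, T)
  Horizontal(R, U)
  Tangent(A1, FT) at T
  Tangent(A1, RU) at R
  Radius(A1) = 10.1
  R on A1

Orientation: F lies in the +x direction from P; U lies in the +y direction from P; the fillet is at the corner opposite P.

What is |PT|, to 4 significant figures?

42.29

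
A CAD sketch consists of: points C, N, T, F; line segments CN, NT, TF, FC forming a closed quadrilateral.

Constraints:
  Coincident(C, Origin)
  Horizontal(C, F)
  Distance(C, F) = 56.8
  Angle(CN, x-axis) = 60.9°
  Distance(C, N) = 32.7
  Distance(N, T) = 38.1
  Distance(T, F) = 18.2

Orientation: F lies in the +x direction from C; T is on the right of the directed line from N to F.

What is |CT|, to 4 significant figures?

38.75

C is at the origin; C and F share the same y with |CF| = 56.8 and F in +x, so F = (56.8, 0). CN runs at 60.9° with |CN| = 32.7, so N = (15.90, 28.57). T is determined by |NT| = 38.1 and |TF| = 18.2 together: it lies at the intersection of circle(N, 38.1) and circle(F, 18.2). With |NF| = 49.89, the foot of the radical line on NF is 36.17 from N and the perpendicular offset is √(38.1² − 36.17²) = 11.96. Taking the right-of-NF solution: T = (38.70, -1.951).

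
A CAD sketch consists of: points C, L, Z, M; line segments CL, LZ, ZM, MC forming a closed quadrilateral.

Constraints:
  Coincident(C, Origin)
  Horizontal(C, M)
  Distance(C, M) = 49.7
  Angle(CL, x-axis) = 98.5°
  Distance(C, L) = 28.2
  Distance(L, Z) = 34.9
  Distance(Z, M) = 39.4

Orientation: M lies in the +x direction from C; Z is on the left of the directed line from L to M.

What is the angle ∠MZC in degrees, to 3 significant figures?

71.1°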